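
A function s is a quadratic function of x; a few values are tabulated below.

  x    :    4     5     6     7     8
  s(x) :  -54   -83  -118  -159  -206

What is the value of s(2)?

First differences: -29, -35, -41, -47. Second differences: -6, -6, -6.
Level-2 differences are constant, so s has degree 2.
Fitting a degree-2 polynomial gives s(x) = -3x² - 2x + 2.
Then s(2) = -14.

-14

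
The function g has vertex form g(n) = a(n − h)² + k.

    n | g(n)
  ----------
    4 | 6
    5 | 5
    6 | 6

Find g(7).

9

First differences -1, 1; second difference 2 = 2a, so a = 1.
Expanding, the n-coefficient is −2ah = -2h; matching it to the data gives h = 5, and then k = 5.
So g(n) = 1(n − 5)² + 5.
g(7) = 1·2² + 5 = 9.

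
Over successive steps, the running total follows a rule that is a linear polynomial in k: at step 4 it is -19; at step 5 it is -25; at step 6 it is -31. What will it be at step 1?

Write the value at k as Q(k).
First differences: -6, -6.
Level-1 differences are constant, so Q has degree 1.
Fitting a degree-1 polynomial gives Q(k) = -6k + 5.
Then Q(1) = -1.

-1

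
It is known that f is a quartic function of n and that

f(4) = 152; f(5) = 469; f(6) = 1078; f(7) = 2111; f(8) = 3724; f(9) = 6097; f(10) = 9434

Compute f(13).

27629

Write f(n) = an^4 + bn³ + cn² + dn + e; the 7 given values yield a linear system in the 5 coefficients.
Solving, f(n) = n^4 - 5n² - 7n + 4.
Then f(13) = 27629.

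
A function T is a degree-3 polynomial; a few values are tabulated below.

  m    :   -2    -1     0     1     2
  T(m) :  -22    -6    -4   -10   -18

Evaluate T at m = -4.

Write T(m) = am³ + bm² + cm + d; the 5 given values yield a linear system in the 4 coefficients.
Solving, T(m) = m³ - 4m² - 3m - 4.
Then T(-4) = -120.

-120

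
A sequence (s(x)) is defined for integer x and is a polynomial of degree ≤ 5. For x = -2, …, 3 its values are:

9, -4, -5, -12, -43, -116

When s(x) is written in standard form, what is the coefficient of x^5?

0

First differences: -13, -1, -7, -31, -73. Second differences: 12, -6, -24, -42. Third differences: -18, -18, -18.
Level-3 differences are constant, so s has degree 3.
Fitting a degree-3 polynomial gives s(x) = -3x³ - 3x² - x - 5.
The coefficient of x^5 is 0.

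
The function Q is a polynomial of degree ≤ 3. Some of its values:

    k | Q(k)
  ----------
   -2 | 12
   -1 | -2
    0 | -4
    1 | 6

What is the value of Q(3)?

62

First differences: -14, -2, 10. Second differences: 12, 12.
Level-2 differences are constant, so Q has degree 2.
Fitting a degree-2 polynomial gives Q(k) = 6k² + 4k - 4.
Then Q(3) = 62.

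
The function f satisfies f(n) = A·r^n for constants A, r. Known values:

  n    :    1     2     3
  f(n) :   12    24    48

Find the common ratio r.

2

Consecutive ratio: 24/12 = 2, and 48/24 = 2, so r = 2.
Then A·2^1 = 12 gives A = 6, and f(n) = 6·2^n.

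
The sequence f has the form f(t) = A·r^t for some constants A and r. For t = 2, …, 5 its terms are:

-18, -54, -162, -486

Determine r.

Consecutive ratio: -54/(-18) = 3, and -162/(-54) = 3, so r = 3.
Then A·3^2 = -18 gives A = -2, and f(t) = -2·3^t.

3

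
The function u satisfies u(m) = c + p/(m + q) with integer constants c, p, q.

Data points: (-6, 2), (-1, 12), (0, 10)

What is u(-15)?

(u(m) − c)(m + q) = p for each data point; the three points give a linear system in c and q, then p follows.
Solving: c = 6, q = 3, p = 12, so u(m) = 6 + 12/(m + 3).
Then u(-15) = 6 + 12/(-12) = 5.

5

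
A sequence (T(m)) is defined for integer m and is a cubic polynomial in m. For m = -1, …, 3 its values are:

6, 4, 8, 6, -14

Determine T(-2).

First differences: -2, 4, -2, -20. Second differences: 6, -6, -18. Third differences: -12, -12.
Level-3 differences are constant, so T has degree 3.
Fitting a degree-3 polynomial gives T(m) = -2m³ + 3m² + 3m + 4.
Then T(-2) = 26.

26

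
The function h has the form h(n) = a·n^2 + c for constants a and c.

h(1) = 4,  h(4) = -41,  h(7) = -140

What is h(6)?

From h(1) = 4 and h(4) = -41: 1a + c = 4 and 16a + c = -41.
Subtracting: 15a = -45, so a = -3; then c = 4 − (-3)·1 = 7.
So h(n) = -3n² + 7, and h(6) = -101.

-101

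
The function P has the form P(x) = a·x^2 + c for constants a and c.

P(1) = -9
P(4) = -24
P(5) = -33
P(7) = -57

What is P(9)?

-89

From P(1) = -9 and P(4) = -24: 1a + c = -9 and 16a + c = -24.
Subtracting: 15a = -15, so a = -1; then c = -9 − (-1)·1 = -8.
So P(x) = -1x² − 8, and P(9) = -89.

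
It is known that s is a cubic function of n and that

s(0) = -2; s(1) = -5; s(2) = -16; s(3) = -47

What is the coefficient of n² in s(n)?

Write s(n) = an³ + bn² + cn + d; the 4 given values yield a linear system in the 4 coefficients.
Solving, s(n) = -2n³ + 2n² - 3n - 2.
The coefficient of n² is 2.

2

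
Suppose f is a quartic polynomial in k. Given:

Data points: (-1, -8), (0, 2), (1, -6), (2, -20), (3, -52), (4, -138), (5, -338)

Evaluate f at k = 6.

First differences: 10, -8, -14, -32, -86, -200. Second differences: -18, -6, -18, -54, -114. Third differences: 12, -12, -36, -60. Fourth differences: -24, -24, -24.
Level-4 differences are constant, so f has degree 4.
Fitting a degree-4 polynomial gives f(k) = -k^4 + 4k³ - 8k² - 3k + 2.
Then f(6) = -736.

-736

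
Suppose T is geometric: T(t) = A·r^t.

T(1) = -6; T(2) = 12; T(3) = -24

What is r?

-2

Consecutive ratio: 12/(-6) = -2, and -24/12 = -2, so r = -2.
Then A·(-2)^1 = -6 gives A = 3, and T(t) = 3·(-2)^t.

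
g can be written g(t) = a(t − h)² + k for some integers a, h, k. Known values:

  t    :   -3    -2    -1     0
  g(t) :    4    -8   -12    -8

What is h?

-1

First differences -12, -4, 4; second difference 8 = 2a, so a = 4.
Expanding, the t-coefficient is −2ah = -8h; matching it to the data gives h = -1, and then k = -12.
So g(t) = 4(t + 1)² − 12.
Hence h = -1.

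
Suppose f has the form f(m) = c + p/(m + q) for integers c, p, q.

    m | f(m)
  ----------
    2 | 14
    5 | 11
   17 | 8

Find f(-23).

4

(f(m) − c)(m + q) = p for each data point; the three points give a linear system in c and q, then p follows.
Solving: c = 6, q = 3, p = 40, so f(m) = 6 + 40/(m + 3).
Then f(-23) = 6 + 40/(-20) = 4.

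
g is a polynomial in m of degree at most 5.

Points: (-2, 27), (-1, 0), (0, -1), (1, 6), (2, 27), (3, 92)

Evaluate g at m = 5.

594

First differences: -27, -1, 7, 21, 65. Second differences: 26, 8, 14, 44. Third differences: -18, 6, 30. Fourth differences: 24, 24.
Level-4 differences are constant, so g has degree 4.
Fitting a degree-4 polynomial gives g(m) = m^4 - m³ + 3m² + 4m - 1.
Then g(5) = 594.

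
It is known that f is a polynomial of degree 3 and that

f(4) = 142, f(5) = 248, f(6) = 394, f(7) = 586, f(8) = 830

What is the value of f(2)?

Write f(m) = am³ + bm² + cm + d; the 5 given values yield a linear system in the 4 coefficients.
Solving, f(m) = m³ + 5m² - 2.
Then f(2) = 26.

26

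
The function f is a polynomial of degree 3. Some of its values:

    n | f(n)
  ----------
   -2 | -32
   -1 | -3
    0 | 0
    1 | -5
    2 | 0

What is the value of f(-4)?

-240

First differences: 29, 3, -5, 5. Second differences: -26, -8, 10. Third differences: 18, 18.
Level-3 differences are constant, so f has degree 3.
Fitting a degree-3 polynomial gives f(n) = 3n³ - 4n² - 4n.
Then f(-4) = -240.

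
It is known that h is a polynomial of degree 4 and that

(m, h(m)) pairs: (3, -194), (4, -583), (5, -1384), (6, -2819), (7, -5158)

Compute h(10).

-21019

Write h(m) = am^4 + bm³ + cm² + dm + e; the 5 given values yield a linear system in the 5 coefficients.
Solving, h(m) = -2m^4 - m³ - 2m + 1.
Then h(10) = -21019.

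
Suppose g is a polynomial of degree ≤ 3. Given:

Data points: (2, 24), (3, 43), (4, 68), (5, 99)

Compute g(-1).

Write g(n) = an³ + bn² + cn + d; the 4 given values yield a linear system in the 4 coefficients.
Solving, the leading coefficient vanishes, and g(n) = 3n² + 4n + 4.
Then g(-1) = 3.

3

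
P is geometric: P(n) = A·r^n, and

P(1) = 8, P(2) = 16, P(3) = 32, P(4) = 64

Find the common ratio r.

2

Consecutive ratio: 16/8 = 2, and 32/16 = 2, so r = 2.
Then A·2^1 = 8 gives A = 4, and P(n) = 4·2^n.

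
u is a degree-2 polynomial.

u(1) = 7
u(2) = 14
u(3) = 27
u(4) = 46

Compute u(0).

6

First differences: 7, 13, 19. Second differences: 6, 6.
Level-2 differences are constant, so u has degree 2.
Fitting a degree-2 polynomial gives u(n) = 3n² - 2n + 6.
Then u(0) = 6.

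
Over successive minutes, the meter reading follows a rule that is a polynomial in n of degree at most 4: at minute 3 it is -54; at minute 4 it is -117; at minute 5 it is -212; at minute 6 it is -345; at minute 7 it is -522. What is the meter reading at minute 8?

Write the value at n as Q(n).
Write Q(n) = an^4 + bn³ + cn² + dn + e; the 5 given values yield a linear system in the 5 coefficients.
Solving, the leading coefficient vanishes, and Q(n) = -n³ - 4n² + 2n + 3.
Then Q(8) = -749.

-749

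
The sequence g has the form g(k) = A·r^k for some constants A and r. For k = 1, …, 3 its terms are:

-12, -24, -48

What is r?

2

Consecutive ratio: -24/(-12) = 2, and -48/(-24) = 2, so r = 2.
Then A·2^1 = -12 gives A = -6, and g(k) = -6·2^k.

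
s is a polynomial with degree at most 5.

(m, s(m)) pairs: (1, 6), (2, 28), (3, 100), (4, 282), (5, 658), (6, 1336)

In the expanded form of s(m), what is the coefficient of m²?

0

First differences: 22, 72, 182, 376, 678. Second differences: 50, 110, 194, 302. Third differences: 60, 84, 108. Fourth differences: 24, 24.
Level-4 differences are constant, so s has degree 4.
Fitting a degree-4 polynomial gives s(m) = m^4 + 7m - 2.
The coefficient of m² is 0.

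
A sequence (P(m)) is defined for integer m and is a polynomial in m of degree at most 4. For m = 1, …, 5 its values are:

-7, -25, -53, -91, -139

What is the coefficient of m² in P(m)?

-5

First differences: -18, -28, -38, -48. Second differences: -10, -10, -10.
Level-2 differences are constant, so P has degree 2.
Fitting a degree-2 polynomial gives P(m) = -5m² - 3m + 1.
The coefficient of m² is -5.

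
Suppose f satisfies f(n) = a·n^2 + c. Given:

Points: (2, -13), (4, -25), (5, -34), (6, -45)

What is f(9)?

-90

From f(2) = -13 and f(4) = -25: 4a + c = -13 and 16a + c = -25.
Subtracting: 12a = -12, so a = -1; then c = -13 − (-1)·4 = -9.
So f(n) = -1n² − 9, and f(9) = -90.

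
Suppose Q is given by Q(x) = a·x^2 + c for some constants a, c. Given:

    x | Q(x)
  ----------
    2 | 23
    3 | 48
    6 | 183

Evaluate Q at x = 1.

From Q(2) = 23 and Q(3) = 48: 4a + c = 23 and 9a + c = 48.
Subtracting: 5a = 25, so a = 5; then c = 23 − 5·4 = 3.
So Q(x) = 5x² + 3, and Q(1) = 8.

8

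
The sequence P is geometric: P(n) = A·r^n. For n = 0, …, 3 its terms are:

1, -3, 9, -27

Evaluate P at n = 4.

Consecutive ratio: -3/1 = -3, and 9/(-3) = -3, so r = -3.
Then A·(-3)^0 = 1 gives A = 1, and P(n) = 1·(-3)^n.
P(4) = 1·(-3)^4 = 81.

81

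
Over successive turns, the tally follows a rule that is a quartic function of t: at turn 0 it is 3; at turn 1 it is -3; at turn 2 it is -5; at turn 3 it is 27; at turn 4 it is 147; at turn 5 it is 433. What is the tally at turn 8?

Write the value at t as T(t).
Write T(t) = at^4 + bt³ + ct² + dt + e; the 6 given values yield a linear system in the 5 coefficients.
Solving, T(t) = t^4 - t³ - 2t² - 4t + 3.
Then T(8) = 3427.

3427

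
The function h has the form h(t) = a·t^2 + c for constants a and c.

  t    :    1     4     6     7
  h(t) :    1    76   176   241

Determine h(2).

16

From h(1) = 1 and h(4) = 76: 1a + c = 1 and 16a + c = 76.
Subtracting: 15a = 75, so a = 5; then c = 1 − 5·1 = -4.
So h(t) = 5t² − 4, and h(2) = 16.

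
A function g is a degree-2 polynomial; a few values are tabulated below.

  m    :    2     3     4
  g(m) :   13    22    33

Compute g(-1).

-2

Write g(m) = am² + bm + c; the 3 given values yield a linear system in the 3 coefficients.
Solving, g(m) = m² + 4m + 1.
Then g(-1) = -2.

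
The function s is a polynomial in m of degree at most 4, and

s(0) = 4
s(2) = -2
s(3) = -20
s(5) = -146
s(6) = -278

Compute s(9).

-1094

Write s(m) = am^4 + bm³ + cm² + dm + e; the 5 given values yield a linear system in the 5 coefficients.
Solving, the leading coefficient vanishes, and s(m) = -2m³ + 5m² - 5m + 4.
Then s(9) = -1094.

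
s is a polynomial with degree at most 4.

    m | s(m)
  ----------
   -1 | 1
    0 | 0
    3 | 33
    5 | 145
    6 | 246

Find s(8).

Write s(m) = am^4 + bm³ + cm² + dm + e; the 5 given values yield a linear system in the 5 coefficients.
Solving, the leading coefficient vanishes, and s(m) = m³ + m² - m.
Then s(8) = 568.

568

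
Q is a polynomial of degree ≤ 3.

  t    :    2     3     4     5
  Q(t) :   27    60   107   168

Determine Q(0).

3

Write Q(t) = at³ + bt² + ct + d; the 4 given values yield a linear system in the 4 coefficients.
Solving, the leading coefficient vanishes, and Q(t) = 7t² - 2t + 3.
Then Q(0) = 3.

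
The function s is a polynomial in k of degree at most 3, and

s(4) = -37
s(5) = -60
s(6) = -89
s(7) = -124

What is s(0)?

-5

First differences: -23, -29, -35. Second differences: -6, -6.
Level-2 differences are constant, so s has degree 2.
Fitting a degree-2 polynomial gives s(k) = -3k² + 4k - 5.
The constant term is s(0) = -5.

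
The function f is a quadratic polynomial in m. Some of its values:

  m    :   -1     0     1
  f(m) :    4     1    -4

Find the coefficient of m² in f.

Write f(m) = am² + bm + c; the 3 given values yield a linear system in the 3 coefficients.
Solving, f(m) = -m² - 4m + 1.
The coefficient of m² is -1.

-1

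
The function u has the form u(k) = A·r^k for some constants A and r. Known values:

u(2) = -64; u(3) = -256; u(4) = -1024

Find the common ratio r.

4

Consecutive ratio: -256/(-64) = 4, and -1024/(-256) = 4, so r = 4.
Then A·4^2 = -64 gives A = -4, and u(k) = -4·4^k.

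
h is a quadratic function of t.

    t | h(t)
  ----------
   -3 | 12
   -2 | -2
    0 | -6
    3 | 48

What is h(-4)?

Write h(t) = at² + bt + c; the 4 given values yield a linear system in the 3 coefficients.
Solving, h(t) = 4t² + 6t - 6.
Then h(-4) = 34.

34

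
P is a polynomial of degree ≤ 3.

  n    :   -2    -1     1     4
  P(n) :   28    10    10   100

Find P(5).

154

Write P(n) = an³ + bn² + cn + d; the 4 given values yield a linear system in the 4 coefficients.
Solving, the leading coefficient vanishes, and P(n) = 6n² + 4.
Then P(5) = 154.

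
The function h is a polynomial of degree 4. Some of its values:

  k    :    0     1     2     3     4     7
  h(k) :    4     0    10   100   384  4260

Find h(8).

7420

Write h(k) = ak^4 + bk³ + ck² + dk + e; the 6 given values yield a linear system in the 5 coefficients.
Solving, h(k) = 2k^4 - k³ - 4k² - k + 4.
Then h(8) = 7420.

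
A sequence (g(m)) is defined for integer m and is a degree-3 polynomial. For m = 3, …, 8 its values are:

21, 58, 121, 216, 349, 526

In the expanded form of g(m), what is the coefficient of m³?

1

First differences: 37, 63, 95, 133, 177. Second differences: 26, 32, 38, 44. Third differences: 6, 6, 6.
Level-3 differences are constant, so g has degree 3.
Fitting a degree-3 polynomial gives g(m) = m³ + m² - 7m + 6.
The coefficient of m³ is 1.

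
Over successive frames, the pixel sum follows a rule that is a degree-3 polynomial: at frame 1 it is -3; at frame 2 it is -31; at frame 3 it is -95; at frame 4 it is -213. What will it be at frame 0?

7

Write the value at m as s(m).
Write s(m) = am³ + bm² + cm + d; the 4 given values yield a linear system in the 4 coefficients.
Solving, s(m) = -3m³ - 7m + 7.
Then s(0) = 7.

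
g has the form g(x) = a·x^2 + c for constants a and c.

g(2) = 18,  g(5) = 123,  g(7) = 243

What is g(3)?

From g(2) = 18 and g(5) = 123: 4a + c = 18 and 25a + c = 123.
Subtracting: 21a = 105, so a = 5; then c = 18 − 5·4 = -2.
So g(x) = 5x² − 2, and g(3) = 43.

43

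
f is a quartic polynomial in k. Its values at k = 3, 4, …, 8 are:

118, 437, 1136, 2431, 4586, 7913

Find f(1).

Write f(k) = ak^4 + bk³ + ck² + dk + e; the 6 given values yield a linear system in the 5 coefficients.
Solving, f(k) = 2k^4 - 4k² - 3k + 1.
Then f(1) = -4.

-4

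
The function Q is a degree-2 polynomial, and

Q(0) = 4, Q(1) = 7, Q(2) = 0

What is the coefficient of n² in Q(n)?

Write Q(n) = an² + bn + c; the 3 given values yield a linear system in the 3 coefficients.
Solving, Q(n) = -5n² + 8n + 4.
The coefficient of n² is -5.

-5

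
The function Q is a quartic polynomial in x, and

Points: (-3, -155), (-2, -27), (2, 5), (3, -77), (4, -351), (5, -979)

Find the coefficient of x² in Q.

5

Write Q(x) = ax^4 + bx³ + cx² + dx + e; the 6 given values yield a linear system in the 5 coefficients.
Solving, Q(x) = -2x^4 + x³ + 5x² + 4x + 1.
The coefficient of x² is 5.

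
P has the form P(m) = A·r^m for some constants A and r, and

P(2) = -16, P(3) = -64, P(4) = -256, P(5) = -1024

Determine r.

4

Consecutive ratio: -64/(-16) = 4, and -256/(-64) = 4, so r = 4.
Then A·4^2 = -16 gives A = -1, and P(m) = -1·4^m.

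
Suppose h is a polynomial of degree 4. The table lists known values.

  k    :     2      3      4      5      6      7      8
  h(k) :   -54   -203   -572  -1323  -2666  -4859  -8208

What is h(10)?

First differences: -149, -369, -751, -1343, -2193, -3349. Second differences: -220, -382, -592, -850, -1156. Third differences: -162, -210, -258, -306. Fourth differences: -48, -48, -48.
Level-4 differences are constant, so h has degree 4.
Fitting a degree-4 polynomial gives h(k) = -2k^4 + k³ - 9k² + 7k - 8.
Then h(10) = -19838.

-19838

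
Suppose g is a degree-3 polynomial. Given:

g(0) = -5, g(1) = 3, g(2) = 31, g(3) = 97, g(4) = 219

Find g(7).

1101

Write g(n) = an³ + bn² + cn + d; the 5 given values yield a linear system in the 4 coefficients.
Solving, g(n) = 3n³ + n² + 4n - 5.
Then g(7) = 1101.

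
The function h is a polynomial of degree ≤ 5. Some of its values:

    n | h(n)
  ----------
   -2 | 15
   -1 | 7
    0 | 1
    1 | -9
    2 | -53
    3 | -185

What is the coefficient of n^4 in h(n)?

Write h(n) = an^5 + bn^4 + cn³ + dn² + en + p; the 6 given values yield a linear system in the 6 coefficients.
Solving, the leading coefficient vanishes, and h(n) = -n^4 - 3n³ - n² - 5n + 1.
The coefficient of n^4 is -1.

-1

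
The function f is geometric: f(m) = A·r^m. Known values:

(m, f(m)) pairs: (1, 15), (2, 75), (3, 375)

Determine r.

Consecutive ratio: 75/15 = 5, and 375/75 = 5, so r = 5.
Then A·5^1 = 15 gives A = 3, and f(m) = 3·5^m.

5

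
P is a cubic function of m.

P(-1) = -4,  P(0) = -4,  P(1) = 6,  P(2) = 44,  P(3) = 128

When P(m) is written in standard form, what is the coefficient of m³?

First differences: 0, 10, 38, 84. Second differences: 10, 28, 46. Third differences: 18, 18.
Level-3 differences are constant, so P has degree 3.
Fitting a degree-3 polynomial gives P(m) = 3m³ + 5m² + 2m - 4.
The coefficient of m³ is 3.

3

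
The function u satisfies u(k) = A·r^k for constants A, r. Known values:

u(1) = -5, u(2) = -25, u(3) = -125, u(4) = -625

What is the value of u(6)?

Consecutive ratio: -25/(-5) = 5, and -125/(-25) = 5, so r = 5.
Then A·5^1 = -5 gives A = -1, and u(k) = -1·5^k.
u(6) = -1·5^6 = -15625.

-15625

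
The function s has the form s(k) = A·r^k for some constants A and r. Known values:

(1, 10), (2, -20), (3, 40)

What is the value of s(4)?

-80

Consecutive ratio: -20/10 = -2, and 40/(-20) = -2, so r = -2.
Then A·(-2)^1 = 10 gives A = -5, and s(k) = -5·(-2)^k.
s(4) = -5·(-2)^4 = -80.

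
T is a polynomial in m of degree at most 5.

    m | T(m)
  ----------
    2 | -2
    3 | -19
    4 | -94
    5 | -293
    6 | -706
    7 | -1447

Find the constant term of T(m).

2

First differences: -17, -75, -199, -413, -741. Second differences: -58, -124, -214, -328. Third differences: -66, -90, -114. Fourth differences: -24, -24.
Level-4 differences are constant, so T has degree 4.
Fitting a degree-4 polynomial gives T(m) = -m^4 + 3m³ - m² - 4m + 2.
The constant term is T(0) = 2.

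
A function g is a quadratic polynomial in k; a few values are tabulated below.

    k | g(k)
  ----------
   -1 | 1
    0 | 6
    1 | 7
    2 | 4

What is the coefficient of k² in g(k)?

-2

First differences: 5, 1, -3. Second differences: -4, -4.
Level-2 differences are constant, so g has degree 2.
Fitting a degree-2 polynomial gives g(k) = -2k² + 3k + 6.
The coefficient of k² is -2.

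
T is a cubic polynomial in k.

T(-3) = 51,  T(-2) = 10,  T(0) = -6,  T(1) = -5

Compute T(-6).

450

Write T(k) = ak³ + bk² + ck + d; the 4 given values yield a linear system in the 4 coefficients.
Solving, T(k) = -2k³ + k² + 2k - 6.
Then T(-6) = 450.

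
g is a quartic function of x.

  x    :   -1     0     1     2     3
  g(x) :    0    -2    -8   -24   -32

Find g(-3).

136

Write g(x) = ax^4 + bx³ + cx² + dx + e; the 5 given values yield a linear system in the 5 coefficients.
Solving, g(x) = x^4 - 3x³ - 3x² - x - 2.
Then g(-3) = 136.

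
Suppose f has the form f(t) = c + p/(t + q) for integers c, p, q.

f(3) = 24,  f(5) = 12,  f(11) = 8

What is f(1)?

(f(t) − c)(t + q) = p for each data point; the three points give a linear system in c and q, then p follows.
Solving: c = 6, q = -2, p = 18, so f(t) = 6 + 18/(t − 2).
Then f(1) = 6 + 18/(-1) = -12.

-12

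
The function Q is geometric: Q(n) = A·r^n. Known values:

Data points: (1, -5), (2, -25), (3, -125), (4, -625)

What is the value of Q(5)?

Consecutive ratio: -25/(-5) = 5, and -125/(-25) = 5, so r = 5.
Then A·5^1 = -5 gives A = -1, and Q(n) = -1·5^n.
Q(5) = -1·5^5 = -3125.

-3125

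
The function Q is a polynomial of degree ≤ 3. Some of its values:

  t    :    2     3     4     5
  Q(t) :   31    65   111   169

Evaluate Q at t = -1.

Write Q(t) = at³ + bt² + ct + d; the 4 given values yield a linear system in the 4 coefficients.
Solving, the leading coefficient vanishes, and Q(t) = 6t² + 4t - 1.
Then Q(-1) = 1.

1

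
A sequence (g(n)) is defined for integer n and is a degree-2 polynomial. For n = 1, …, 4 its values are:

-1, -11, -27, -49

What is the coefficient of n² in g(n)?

Write g(n) = an² + bn + c; the 4 given values yield a linear system in the 3 coefficients.
Solving, g(n) = -3n² - n + 3.
The coefficient of n² is -3.

-3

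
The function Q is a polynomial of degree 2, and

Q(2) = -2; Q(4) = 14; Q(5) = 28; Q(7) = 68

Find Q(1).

Write Q(n) = an² + bn + c; the 4 given values yield a linear system in the 3 coefficients.
Solving, Q(n) = 2n² - 4n - 2.
Then Q(1) = -4.

-4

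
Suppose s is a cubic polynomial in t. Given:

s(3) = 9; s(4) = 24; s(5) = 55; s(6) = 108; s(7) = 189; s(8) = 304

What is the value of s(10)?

660

First differences: 15, 31, 53, 81, 115. Second differences: 16, 22, 28, 34. Third differences: 6, 6, 6.
Level-3 differences are constant, so s has degree 3.
Fitting a degree-3 polynomial gives s(t) = t³ - 4t² + 6t.
Then s(10) = 660.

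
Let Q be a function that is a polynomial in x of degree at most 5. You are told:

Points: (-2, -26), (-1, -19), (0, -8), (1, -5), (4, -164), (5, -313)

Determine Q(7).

-827

Write Q(x) = ax^5 + bx^4 + cx³ + dx² + ex + p; the 6 given values yield a linear system in the 6 coefficients.
Solving, the top 2 coefficients vanish, and Q(x) = -2x³ - 4x² + 9x - 8.
Then Q(7) = -827.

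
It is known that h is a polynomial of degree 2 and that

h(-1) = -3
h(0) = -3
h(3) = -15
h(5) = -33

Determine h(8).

Write h(t) = at² + bt + c; the 4 given values yield a linear system in the 3 coefficients.
Solving, h(t) = -t² - t - 3.
Then h(8) = -75.

-75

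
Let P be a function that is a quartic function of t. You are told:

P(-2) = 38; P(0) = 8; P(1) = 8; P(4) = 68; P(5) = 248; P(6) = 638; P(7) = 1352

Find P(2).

Write P(t) = at^4 + bt³ + ct² + dt + e; the 7 given values yield a linear system in the 5 coefficients.
Solving, P(t) = t^4 - 3t³ - t² + 3t + 8.
Then P(2) = 2.

2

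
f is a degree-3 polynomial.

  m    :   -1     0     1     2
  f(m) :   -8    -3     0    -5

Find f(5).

Write f(m) = am³ + bm² + cm + d; the 4 given values yield a linear system in the 4 coefficients.
Solving, f(m) = -m³ - m² + 5m - 3.
Then f(5) = -128.

-128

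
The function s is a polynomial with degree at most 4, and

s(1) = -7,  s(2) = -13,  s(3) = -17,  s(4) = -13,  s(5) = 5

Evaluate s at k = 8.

203

First differences: -6, -4, 4, 18. Second differences: 2, 8, 14. Third differences: 6, 6.
Level-3 differences are constant, so s has degree 3.
Fitting a degree-3 polynomial gives s(k) = k³ - 5k² + 2k - 5.
Then s(8) = 203.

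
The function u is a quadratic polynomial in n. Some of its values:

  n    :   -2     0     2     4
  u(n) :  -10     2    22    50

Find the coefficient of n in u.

8

Write u(n) = an² + bn + c; the 4 given values yield a linear system in the 3 coefficients.
Solving, u(n) = n² + 8n + 2.
The coefficient of n is 8.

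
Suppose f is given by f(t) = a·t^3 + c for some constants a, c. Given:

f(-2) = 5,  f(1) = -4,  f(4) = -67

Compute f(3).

-30

From f(-2) = 5 and f(1) = -4: -8a + c = 5 and 1a + c = -4.
Subtracting: 9a = -9, so a = -1; then c = 5 − (-1)·(-8) = -3.
So f(t) = -1t³ − 3, and f(3) = -30.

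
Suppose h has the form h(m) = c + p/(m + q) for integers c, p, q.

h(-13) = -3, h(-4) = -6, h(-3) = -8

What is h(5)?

0

(h(m) − c)(m + q) = p for each data point; the three points give a linear system in c and q, then p follows.
Solving: c = -2, q = 1, p = 12, so h(m) = -2 + 12/(m + 1).
Then h(5) = -2 + 12/6 = 0.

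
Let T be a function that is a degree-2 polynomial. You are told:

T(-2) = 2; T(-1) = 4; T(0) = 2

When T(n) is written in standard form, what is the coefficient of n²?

-2

Write T(n) = an² + bn + c; the 3 given values yield a linear system in the 3 coefficients.
Solving, T(n) = -2n² - 4n + 2.
The coefficient of n² is -2.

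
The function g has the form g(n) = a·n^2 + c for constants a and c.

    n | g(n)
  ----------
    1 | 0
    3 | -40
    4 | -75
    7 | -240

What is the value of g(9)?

From g(1) = 0 and g(3) = -40: 1a + c = 0 and 9a + c = -40.
Subtracting: 8a = -40, so a = -5; then c = 0 − (-5)·1 = 5.
So g(n) = -5n² + 5, and g(9) = -400.

-400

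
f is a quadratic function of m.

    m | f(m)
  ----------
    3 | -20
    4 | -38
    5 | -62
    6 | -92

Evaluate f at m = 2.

-8

First differences: -18, -24, -30. Second differences: -6, -6.
Level-2 differences are constant, so f has degree 2.
Fitting a degree-2 polynomial gives f(m) = -3m² + 3m - 2.
Then f(2) = -8.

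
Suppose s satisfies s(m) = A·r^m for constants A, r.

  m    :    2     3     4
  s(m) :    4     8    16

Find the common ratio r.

Consecutive ratio: 8/4 = 2, and 16/8 = 2, so r = 2.
Then A·2^2 = 4 gives A = 1, and s(m) = 1·2^m.

2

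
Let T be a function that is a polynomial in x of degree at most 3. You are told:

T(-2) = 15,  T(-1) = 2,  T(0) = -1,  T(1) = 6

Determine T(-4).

First differences: -13, -3, 7. Second differences: 10, 10.
Level-2 differences are constant, so T has degree 2.
Fitting a degree-2 polynomial gives T(x) = 5x² + 2x - 1.
Then T(-4) = 71.

71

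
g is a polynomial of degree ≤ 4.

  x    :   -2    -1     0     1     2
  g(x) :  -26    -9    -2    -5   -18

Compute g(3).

-41

Write g(x) = ax^4 + bx³ + cx² + dx + e; the 5 given values yield a linear system in the 5 coefficients.
Solving, the top 2 coefficients vanish, and g(x) = -5x² + 2x - 2.
Then g(3) = -41.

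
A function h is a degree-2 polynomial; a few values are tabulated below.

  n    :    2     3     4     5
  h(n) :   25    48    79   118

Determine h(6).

165

First differences: 23, 31, 39. Second differences: 8, 8.
Level-2 differences are constant, so h has degree 2.
Fitting a degree-2 polynomial gives h(n) = 4n² + 3n + 3.
Then h(6) = 165.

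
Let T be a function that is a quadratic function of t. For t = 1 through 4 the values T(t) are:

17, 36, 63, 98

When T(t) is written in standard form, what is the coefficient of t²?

First differences: 19, 27, 35. Second differences: 8, 8.
Level-2 differences are constant, so T has degree 2.
Fitting a degree-2 polynomial gives T(t) = 4t² + 7t + 6.
The coefficient of t² is 4.

4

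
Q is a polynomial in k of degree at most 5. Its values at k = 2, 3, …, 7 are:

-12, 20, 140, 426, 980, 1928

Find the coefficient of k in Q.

First differences: 32, 120, 286, 554, 948. Second differences: 88, 166, 268, 394. Third differences: 78, 102, 126. Fourth differences: 24, 24.
Level-4 differences are constant, so Q has degree 4.
Fitting a degree-4 polynomial gives Q(k) = k^4 - k³ - 2k² - 4k - 4.
The coefficient of k is -4.

-4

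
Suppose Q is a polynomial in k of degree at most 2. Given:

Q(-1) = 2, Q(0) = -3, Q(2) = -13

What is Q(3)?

Write Q(k) = ak² + bk + c; the 3 given values yield a linear system in the 3 coefficients.
Solving, the leading coefficient vanishes, and Q(k) = -5k - 3.
Then Q(3) = -18.

-18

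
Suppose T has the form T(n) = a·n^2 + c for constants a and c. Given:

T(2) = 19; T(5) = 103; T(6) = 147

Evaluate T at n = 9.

327

From T(2) = 19 and T(5) = 103: 4a + c = 19 and 25a + c = 103.
Subtracting: 21a = 84, so a = 4; then c = 19 − 4·4 = 3.
So T(n) = 4n² + 3, and T(9) = 327.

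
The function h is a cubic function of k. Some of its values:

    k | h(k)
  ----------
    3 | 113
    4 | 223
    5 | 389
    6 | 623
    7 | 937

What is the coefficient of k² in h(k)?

Write h(k) = ak³ + bk² + ck + d; the 5 given values yield a linear system in the 4 coefficients.
Solving, h(k) = 2k³ + 4k² + 8k - 1.
The coefficient of k² is 4.

4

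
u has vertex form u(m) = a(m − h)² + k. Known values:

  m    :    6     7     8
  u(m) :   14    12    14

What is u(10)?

30

First differences -2, 2; second difference 4 = 2a, so a = 2.
Expanding, the m-coefficient is −2ah = -4h; matching it to the data gives h = 7, and then k = 12.
So u(m) = 2(m − 7)² + 12.
u(10) = 2·3² + 12 = 30.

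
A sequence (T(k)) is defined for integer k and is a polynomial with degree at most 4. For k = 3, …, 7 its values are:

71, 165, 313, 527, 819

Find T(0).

-7

Write T(k) = ak^4 + bk³ + ck² + dk + e; the 5 given values yield a linear system in the 5 coefficients.
Solving, the leading coefficient vanishes, and T(k) = 2k³ + 3k² - k - 7.
Then T(0) = -7.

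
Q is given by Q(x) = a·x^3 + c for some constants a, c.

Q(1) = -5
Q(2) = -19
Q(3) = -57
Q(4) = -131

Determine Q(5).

From Q(1) = -5 and Q(2) = -19: 1a + c = -5 and 8a + c = -19.
Subtracting: 7a = -14, so a = -2; then c = -5 − (-2)·1 = -3.
So Q(x) = -2x³ − 3, and Q(5) = -253.

-253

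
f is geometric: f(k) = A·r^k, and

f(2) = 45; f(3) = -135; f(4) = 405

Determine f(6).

3645

Consecutive ratio: -135/45 = -3, and 405/(-135) = -3, so r = -3.
Then A·(-3)^2 = 45 gives A = 5, and f(k) = 5·(-3)^k.
f(6) = 5·(-3)^6 = 3645.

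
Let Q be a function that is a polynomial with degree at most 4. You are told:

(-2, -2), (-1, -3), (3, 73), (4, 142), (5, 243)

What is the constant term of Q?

-2

Write Q(m) = am^4 + bm³ + cm² + dm + e; the 5 given values yield a linear system in the 5 coefficients.
Solving, the leading coefficient vanishes, and Q(m) = m³ + 4m² + 4m - 2.
The constant term is Q(0) = -2.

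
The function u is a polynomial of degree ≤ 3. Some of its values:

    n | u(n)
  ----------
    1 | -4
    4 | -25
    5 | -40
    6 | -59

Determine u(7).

Write u(n) = an³ + bn² + cn + d; the 4 given values yield a linear system in the 4 coefficients.
Solving, the leading coefficient vanishes, and u(n) = -2n² + 3n - 5.
Then u(7) = -82.

-82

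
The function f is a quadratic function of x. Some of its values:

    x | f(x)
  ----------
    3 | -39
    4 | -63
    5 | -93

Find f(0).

-3

Write f(x) = ax² + bx + c; the 3 given values yield a linear system in the 3 coefficients.
Solving, f(x) = -3x² - 3x - 3.
Then f(0) = -3.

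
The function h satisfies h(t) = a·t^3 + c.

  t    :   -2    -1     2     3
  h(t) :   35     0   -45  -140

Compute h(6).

-1085

From h(-2) = 35 and h(-1) = 0: -8a + c = 35 and -1a + c = 0.
Subtracting: 7a = -35, so a = -5; then c = 35 − (-5)·(-8) = -5.
So h(t) = -5t³ − 5, and h(6) = -1085.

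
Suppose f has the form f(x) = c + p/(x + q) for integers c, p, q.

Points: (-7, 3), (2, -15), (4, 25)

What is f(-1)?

(f(x) − c)(x + q) = p for each data point; the three points give a linear system in c and q, then p follows.
Solving: c = 5, q = -3, p = 20, so f(x) = 5 + 20/(x − 3).
Then f(-1) = 5 + 20/(-4) = 0.

0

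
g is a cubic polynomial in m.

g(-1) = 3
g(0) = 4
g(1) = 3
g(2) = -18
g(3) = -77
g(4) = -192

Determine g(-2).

First differences: 1, -1, -21, -59, -115. Second differences: -2, -20, -38, -56. Third differences: -18, -18, -18.
Level-3 differences are constant, so g has degree 3.
Fitting a degree-3 polynomial gives g(m) = -3m³ - m² + 3m + 4.
Then g(-2) = 18.

18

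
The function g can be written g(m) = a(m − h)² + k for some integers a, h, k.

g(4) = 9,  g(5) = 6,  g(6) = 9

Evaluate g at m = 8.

33

First differences -3, 3; second difference 6 = 2a, so a = 3.
Expanding, the m-coefficient is −2ah = -6h; matching it to the data gives h = 5, and then k = 6.
So g(m) = 3(m − 5)² + 6.
g(8) = 3·3² + 6 = 33.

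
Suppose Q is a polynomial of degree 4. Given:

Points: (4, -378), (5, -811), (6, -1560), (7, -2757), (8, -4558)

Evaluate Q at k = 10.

-10716

Write Q(k) = ak^4 + bk³ + ck² + dk + e; the 5 given values yield a linear system in the 5 coefficients.
Solving, Q(k) = -k^4 - 7k² - k - 6.
Then Q(10) = -10716.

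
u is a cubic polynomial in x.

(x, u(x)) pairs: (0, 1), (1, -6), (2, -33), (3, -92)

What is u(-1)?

0

Write u(x) = ax³ + bx² + cx + d; the 4 given values yield a linear system in the 4 coefficients.
Solving, u(x) = -2x³ - 4x² - x + 1.
Then u(-1) = 0.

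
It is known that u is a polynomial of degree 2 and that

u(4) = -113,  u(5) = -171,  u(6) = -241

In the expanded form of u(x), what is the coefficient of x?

-4

Write u(x) = ax² + bx + c; the 3 given values yield a linear system in the 3 coefficients.
Solving, u(x) = -6x² - 4x - 1.
The coefficient of x is -4.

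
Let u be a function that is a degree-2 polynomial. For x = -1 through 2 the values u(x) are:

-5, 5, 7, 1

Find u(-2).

First differences: 10, 2, -6. Second differences: -8, -8.
Level-2 differences are constant, so u has degree 2.
Fitting a degree-2 polynomial gives u(x) = -4x² + 6x + 5.
Then u(-2) = -23.

-23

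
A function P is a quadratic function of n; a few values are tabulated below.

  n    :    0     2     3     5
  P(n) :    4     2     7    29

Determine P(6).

46

Write P(n) = an² + bn + c; the 4 given values yield a linear system in the 3 coefficients.
Solving, P(n) = 2n² - 5n + 4.
Then P(6) = 46.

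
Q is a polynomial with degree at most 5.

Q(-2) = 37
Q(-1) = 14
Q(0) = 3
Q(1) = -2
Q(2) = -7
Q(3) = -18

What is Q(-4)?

143

First differences: -23, -11, -5, -5, -11. Second differences: 12, 6, 0, -6. Third differences: -6, -6, -6.
Level-3 differences are constant, so Q has degree 3.
Fitting a degree-3 polynomial gives Q(t) = -t³ + 3t² - 7t + 3.
Then Q(-4) = 143.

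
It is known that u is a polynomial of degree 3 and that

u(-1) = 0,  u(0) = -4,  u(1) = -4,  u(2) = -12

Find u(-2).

20

Write u(x) = ax³ + bx² + cx + d; the 4 given values yield a linear system in the 4 coefficients.
Solving, u(x) = -2x³ + 2x² - 4.
Then u(-2) = 20.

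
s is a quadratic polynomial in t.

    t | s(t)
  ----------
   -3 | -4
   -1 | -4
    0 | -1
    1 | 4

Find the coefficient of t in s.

Write s(t) = at² + bt + c; the 4 given values yield a linear system in the 3 coefficients.
Solving, s(t) = t² + 4t - 1.
The coefficient of t is 4.

4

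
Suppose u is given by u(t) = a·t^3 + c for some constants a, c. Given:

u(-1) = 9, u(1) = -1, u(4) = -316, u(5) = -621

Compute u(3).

From u(-1) = 9 and u(1) = -1: -1a + c = 9 and 1a + c = -1.
Subtracting: 2a = -10, so a = -5; then c = 9 − (-5)·(-1) = 4.
So u(t) = -5t³ + 4, and u(3) = -131.

-131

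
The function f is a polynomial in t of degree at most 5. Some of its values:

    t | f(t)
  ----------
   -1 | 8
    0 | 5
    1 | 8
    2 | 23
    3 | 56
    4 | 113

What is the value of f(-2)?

First differences: -3, 3, 15, 33, 57. Second differences: 6, 12, 18, 24. Third differences: 6, 6, 6.
Level-3 differences are constant, so f has degree 3.
Fitting a degree-3 polynomial gives f(t) = t³ + 3t² - t + 5.
Then f(-2) = 11.

11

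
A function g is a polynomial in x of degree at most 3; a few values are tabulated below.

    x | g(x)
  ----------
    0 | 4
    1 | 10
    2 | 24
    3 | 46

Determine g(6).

First differences: 6, 14, 22. Second differences: 8, 8.
Level-2 differences are constant, so g has degree 2.
Fitting a degree-2 polynomial gives g(x) = 4x² + 2x + 4.
Then g(6) = 160.

160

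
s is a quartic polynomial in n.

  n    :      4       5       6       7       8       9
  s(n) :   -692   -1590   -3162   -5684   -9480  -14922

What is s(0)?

First differences: -898, -1572, -2522, -3796, -5442. Second differences: -674, -950, -1274, -1646. Third differences: -276, -324, -372. Fourth differences: -48, -48.
Level-4 differences are constant, so s has degree 4.
Fitting a degree-4 polynomial gives s(n) = -2n^4 - 2n³ - 5n² + 7n.
The constant term is s(0) = 0.

0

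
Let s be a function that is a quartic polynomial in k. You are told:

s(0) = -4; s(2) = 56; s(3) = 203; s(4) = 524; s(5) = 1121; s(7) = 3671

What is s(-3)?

41

Write s(k) = ak^4 + bk³ + ck² + dk + e; the 6 given values yield a linear system in the 5 coefficients.
Solving, s(k) = k^4 + 3k³ + 5k² - 4.
Then s(-3) = 41.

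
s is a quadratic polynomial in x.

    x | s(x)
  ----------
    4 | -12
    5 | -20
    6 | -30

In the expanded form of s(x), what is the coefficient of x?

1

Write s(x) = ax² + bx + c; the 3 given values yield a linear system in the 3 coefficients.
Solving, s(x) = -x² + x.
The coefficient of x is 1.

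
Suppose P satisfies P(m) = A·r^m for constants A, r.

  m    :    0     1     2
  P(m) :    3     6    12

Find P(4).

Consecutive ratio: 6/3 = 2, and 12/6 = 2, so r = 2.
Then A·2^0 = 3 gives A = 3, and P(m) = 3·2^m.
P(4) = 3·2^4 = 48.

48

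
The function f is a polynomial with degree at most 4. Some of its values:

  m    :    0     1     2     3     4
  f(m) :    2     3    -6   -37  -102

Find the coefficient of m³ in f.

First differences: 1, -9, -31, -65. Second differences: -10, -22, -34. Third differences: -12, -12.
Level-3 differences are constant, so f has degree 3.
Fitting a degree-3 polynomial gives f(m) = -2m³ + m² + 2m + 2.
The coefficient of m³ is -2.

-2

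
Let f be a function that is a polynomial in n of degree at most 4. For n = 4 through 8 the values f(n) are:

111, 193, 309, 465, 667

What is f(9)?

921

Write f(n) = an^4 + bn³ + cn² + dn + e; the 5 given values yield a linear system in the 5 coefficients.
Solving, the leading coefficient vanishes, and f(n) = n³ + 2n² + 3n + 3.
Then f(9) = 921.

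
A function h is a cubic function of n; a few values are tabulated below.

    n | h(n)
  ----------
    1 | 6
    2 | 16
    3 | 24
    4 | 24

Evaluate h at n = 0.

0

Write h(n) = an³ + bn² + cn + d; the 4 given values yield a linear system in the 4 coefficients.
Solving, h(n) = -n³ + 5n² + 2n.
Then h(0) = 0.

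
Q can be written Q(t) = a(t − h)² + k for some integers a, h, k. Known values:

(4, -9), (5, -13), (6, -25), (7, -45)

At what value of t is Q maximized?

First differences -4, -12, -20; second difference -8 = 2a, so a = -4.
Expanding, the t-coefficient is −2ah = 8h; matching it to the data gives h = 4, and then k = -9.
So Q(t) = -4(t − 4)² − 9.
Hence h = 4.

4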